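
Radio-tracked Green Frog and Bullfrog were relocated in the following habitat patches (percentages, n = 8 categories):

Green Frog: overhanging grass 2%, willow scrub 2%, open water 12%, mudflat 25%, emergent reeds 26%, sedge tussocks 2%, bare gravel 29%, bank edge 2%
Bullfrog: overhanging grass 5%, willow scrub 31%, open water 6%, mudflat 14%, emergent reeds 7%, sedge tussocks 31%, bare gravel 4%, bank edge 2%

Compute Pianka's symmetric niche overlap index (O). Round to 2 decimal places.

0.38

Convert percentages to proportions (divide by 100).
Σ p₁ᵢp₂ᵢ = 0.0010 + 0.0062 + 0.0072 + 0.0350 + 0.0182 + 0.0062 + 0.0116 + 0.0004 = 0.0858
Σp_1ᵢ² = 0.02² + 0.02² + 0.12² + 0.25² + 0.26² + 0.02² + 0.29² + 0.02² = 0.0004 + 0.0004 + 0.0144 + 0.0625 + 0.0676 + 0.0004 + 0.0841 + 0.0004 = 0.2302
Σp_2ᵢ² = 0.05² + 0.31² + 0.06² + 0.14² + 0.07² + 0.31² + 0.04² + 0.02² = 0.0025 + 0.0961 + 0.0036 + 0.0196 + 0.0049 + 0.0961 + 0.0016 + 0.0004 = 0.2248
O = 0.0858 / √(0.2302 × 0.2248) = 0.0858 / 0.22748 = 0.3772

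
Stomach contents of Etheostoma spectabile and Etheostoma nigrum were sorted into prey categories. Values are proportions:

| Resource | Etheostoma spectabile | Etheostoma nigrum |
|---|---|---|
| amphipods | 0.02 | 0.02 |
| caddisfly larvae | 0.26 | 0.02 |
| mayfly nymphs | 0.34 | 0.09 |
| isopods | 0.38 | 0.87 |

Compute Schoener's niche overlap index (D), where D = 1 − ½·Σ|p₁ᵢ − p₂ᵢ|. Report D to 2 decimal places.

Σ|p₁ᵢ − p₂ᵢ| = 0.00 + 0.24 + 0.25 + 0.49 = 0.98
D = 1 − ½ × 0.98 = 1 − 0.490 = 0.5100

0.51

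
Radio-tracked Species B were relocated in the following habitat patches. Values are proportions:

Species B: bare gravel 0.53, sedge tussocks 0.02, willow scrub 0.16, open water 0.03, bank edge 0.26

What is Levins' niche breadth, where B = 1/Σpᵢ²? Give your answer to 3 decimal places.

Σpᵢ² = 0.53² + 0.02² + 0.16² + 0.03² + 0.26² = 0.2809 + 0.0004 + 0.0256 + 0.0009 + 0.0676 = 0.3754
B = 1 / 0.3754 = 2.66383

2.664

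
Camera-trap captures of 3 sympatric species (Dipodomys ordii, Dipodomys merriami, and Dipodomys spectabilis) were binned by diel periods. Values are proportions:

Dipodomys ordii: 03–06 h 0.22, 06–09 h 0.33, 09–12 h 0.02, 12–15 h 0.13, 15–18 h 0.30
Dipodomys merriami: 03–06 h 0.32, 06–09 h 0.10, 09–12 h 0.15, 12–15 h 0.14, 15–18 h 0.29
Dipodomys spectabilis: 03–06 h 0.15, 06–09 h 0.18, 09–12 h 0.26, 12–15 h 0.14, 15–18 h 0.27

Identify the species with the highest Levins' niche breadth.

Σp_ordiᵢ² = 0.22² + 0.33² + 0.02² + 0.13² + 0.30² = 0.0484 + 0.1089 + 0.0004 + 0.0169 + 0.0900 = 0.2646
B_ordi = 1 / 0.2646 = 3.7793
Σp_merrᵢ² = 0.32² + 0.10² + 0.15² + 0.14² + 0.29² = 0.1024 + 0.0100 + 0.0225 + 0.0196 + 0.0841 = 0.2386
B_merr = 1 / 0.2386 = 4.1911
Σp_specᵢ² = 0.15² + 0.18² + 0.26² + 0.14² + 0.27² = 0.0225 + 0.0324 + 0.0676 + 0.0196 + 0.0729 = 0.2150
B_spec = 1 / 0.2150 = 4.6512
Highest B → broadest niche (most generalist): Dipodomys spectabilis (B = 4.65).

Dipodomys spectabilis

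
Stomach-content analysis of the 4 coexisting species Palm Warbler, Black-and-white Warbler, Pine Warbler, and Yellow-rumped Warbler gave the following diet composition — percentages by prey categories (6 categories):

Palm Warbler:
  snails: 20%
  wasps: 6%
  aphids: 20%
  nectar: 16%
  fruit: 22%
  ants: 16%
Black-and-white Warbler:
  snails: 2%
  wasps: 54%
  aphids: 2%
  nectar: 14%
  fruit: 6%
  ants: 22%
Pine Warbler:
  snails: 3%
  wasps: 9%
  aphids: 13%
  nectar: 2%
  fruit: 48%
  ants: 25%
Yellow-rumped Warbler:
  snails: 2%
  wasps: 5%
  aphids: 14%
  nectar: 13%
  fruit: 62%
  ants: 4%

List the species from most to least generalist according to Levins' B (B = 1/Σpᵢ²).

Convert percentages to proportions (divide by 100).
Σp_Palmᵢ² = 0.20² + 0.06² + 0.20² + 0.16² + 0.22² + 0.16² = 0.0400 + 0.0036 + 0.0400 + 0.0256 + 0.0484 + 0.0256 = 0.1832
B_Palm = 1 / 0.1832 = 5.4585
Σp_Blacᵢ² = 0.02² + 0.54² + 0.02² + 0.14² + 0.06² + 0.22² = 0.0004 + 0.2916 + 0.0004 + 0.0196 + 0.0036 + 0.0484 = 0.3640
B_Blac = 1 / 0.3640 = 2.7473
Σp_Pineᵢ² = 0.03² + 0.09² + 0.13² + 0.02² + 0.48² + 0.25² = 0.0009 + 0.0081 + 0.0169 + 0.0004 + 0.2304 + 0.0625 = 0.3192
B_Pine = 1 / 0.3192 = 3.1328
Σp_Yellᵢ² = 0.02² + 0.05² + 0.14² + 0.13² + 0.62² + 0.04² = 0.0004 + 0.0025 + 0.0196 + 0.0169 + 0.3844 + 0.0016 = 0.4254
B_Yell = 1 / 0.4254 = 2.3507
Ranking by B (broadest → narrowest): Palm Warbler (5.46) > Pine Warbler (3.13) > Black-and-white Warbler (2.75) > Yellow-rumped Warbler (2.35)

Palm Warbler > Pine Warbler > Black-and-white Warbler > Yellow-rumped Warbler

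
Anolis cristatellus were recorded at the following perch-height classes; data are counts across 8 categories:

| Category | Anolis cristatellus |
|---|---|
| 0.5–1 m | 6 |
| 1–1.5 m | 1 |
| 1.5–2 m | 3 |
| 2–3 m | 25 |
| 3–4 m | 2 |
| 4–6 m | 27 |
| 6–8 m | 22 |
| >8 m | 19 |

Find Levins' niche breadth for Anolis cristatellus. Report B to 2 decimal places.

4.90

Proportions for Anolis cristatellus (n=105): 6/105=0.0571, 1/105=0.0095, 3/105=0.0286, 25/105=0.2381, 2/105=0.0190, 27/105=0.2571, 22/105=0.2095, 19/105=0.1810
Σpᵢ² = 0.0571² + 0.0095² + 0.0286² + 0.2381² + 0.0190² + 0.2571² + 0.2095² + 0.1810² = 0.003260 + 0.000090 + 0.000818 + 0.056692 + 0.000361 + 0.066100 + 0.043890 + 0.032761 = 0.203972
B = 1 / 0.203972 = 4.9026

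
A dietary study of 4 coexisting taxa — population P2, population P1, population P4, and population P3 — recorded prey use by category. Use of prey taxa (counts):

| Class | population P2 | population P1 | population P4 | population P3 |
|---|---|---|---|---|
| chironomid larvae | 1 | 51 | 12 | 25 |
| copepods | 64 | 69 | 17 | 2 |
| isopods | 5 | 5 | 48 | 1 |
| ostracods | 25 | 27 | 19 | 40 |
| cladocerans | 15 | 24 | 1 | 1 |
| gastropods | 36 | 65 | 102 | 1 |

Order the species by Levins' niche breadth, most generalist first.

Proportions for population P2 (n=146): 1/146=0.0068, 64/146=0.4384, 5/146=0.0342, 25/146=0.1712, 15/146=0.1027, 36/146=0.2466
Proportions for population P1 (n=241): 51/241=0.2116, 69/241=0.2863, 5/241=0.0207, 27/241=0.1120, 24/241=0.0996, 65/241=0.2697
Proportions for population P4 (n=199): 12/199=0.0603, 17/199=0.0854, 48/199=0.2412, 19/199=0.0955, 1/199=0.0050, 102/199=0.5126
Proportions for population P3 (n=70): 25/70=0.3571, 2/70=0.0286, 1/70=0.0143, 40/70=0.5714, 1/70=0.0143, 1/70=0.0143
Σp_P2ᵢ² = 0.0068² + 0.4384² + 0.0342² + 0.1712² + 0.1027² + 0.2466² = 0.000046 + 0.192195 + 0.001170 + 0.029309 + 0.010547 + 0.060812 = 0.294079
B_P2 = 1 / 0.294079 = 3.4004
Σp_P1ᵢ² = 0.2116² + 0.2863² + 0.0207² + 0.1120² + 0.0996² + 0.2697² = 0.044775 + 0.081968 + 0.000428 + 0.012544 + 0.009920 + 0.072738 = 0.222373
B_P1 = 1 / 0.222373 = 4.4969
Σp_P4ᵢ² = 0.0603² + 0.0854² + 0.2412² + 0.0955² + 0.0050² + 0.5126² = 0.003636 + 0.007293 + 0.058177 + 0.009120 + 0.000025 + 0.262759 = 0.341010
B_P4 = 1 / 0.341010 = 2.9325
Σp_P3ᵢ² = 0.3571² + 0.0286² + 0.0143² + 0.5714² + 0.0143² + 0.0143² = 0.127520 + 0.000818 + 0.000204 + 0.326498 + 0.000204 + 0.000204 = 0.455448
B_P3 = 1 / 0.455448 = 2.1956
Ranking by B (broadest → narrowest): population P1 (4.50) > population P2 (3.40) > population P4 (2.93) > population P3 (2.20)

population P1 > population P2 > population P4 > population P3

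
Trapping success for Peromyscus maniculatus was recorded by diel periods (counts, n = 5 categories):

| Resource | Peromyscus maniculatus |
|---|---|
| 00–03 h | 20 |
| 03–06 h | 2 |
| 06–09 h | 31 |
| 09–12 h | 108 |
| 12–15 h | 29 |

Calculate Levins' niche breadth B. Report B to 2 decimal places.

Proportions for Peromyscus maniculatus (n=190): 20/190=0.1053, 2/190=0.0105, 31/190=0.1632, 108/190=0.5684, 29/190=0.1526
Σpᵢ² = 0.1053² + 0.0105² + 0.1632² + 0.5684² + 0.1526² = 0.011088 + 0.000110 + 0.026634 + 0.323079 + 0.023287 = 0.384198
B = 1 / 0.384198 = 2.6028

2.60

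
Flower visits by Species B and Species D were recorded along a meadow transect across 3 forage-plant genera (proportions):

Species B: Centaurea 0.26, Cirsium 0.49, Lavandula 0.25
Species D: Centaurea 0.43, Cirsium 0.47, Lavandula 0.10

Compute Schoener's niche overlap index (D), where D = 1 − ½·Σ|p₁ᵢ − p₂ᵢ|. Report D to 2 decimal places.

0.83

Σ|p₁ᵢ − p₂ᵢ| = 0.17 + 0.02 + 0.15 = 0.34
D = 1 − ½ × 0.34 = 1 − 0.170 = 0.8300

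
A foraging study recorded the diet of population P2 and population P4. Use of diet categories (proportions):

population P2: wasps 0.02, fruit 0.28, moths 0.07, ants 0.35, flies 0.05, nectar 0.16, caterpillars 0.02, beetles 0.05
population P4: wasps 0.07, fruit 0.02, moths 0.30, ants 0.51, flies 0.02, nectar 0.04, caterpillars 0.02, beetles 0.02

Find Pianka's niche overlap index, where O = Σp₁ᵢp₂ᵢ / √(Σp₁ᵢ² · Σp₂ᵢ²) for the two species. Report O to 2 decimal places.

0.74

Σ p₁ᵢp₂ᵢ = 0.0014 + 0.0056 + 0.0210 + 0.1785 + 0.0010 + 0.0064 + 0.0004 + 0.0010 = 0.2153
Σp_1ᵢ² = 0.02² + 0.28² + 0.07² + 0.35² + 0.05² + 0.16² + 0.02² + 0.05² = 0.0004 + 0.0784 + 0.0049 + 0.1225 + 0.0025 + 0.0256 + 0.0004 + 0.0025 = 0.2372
Σp_2ᵢ² = 0.07² + 0.02² + 0.30² + 0.51² + 0.02² + 0.04² + 0.02² + 0.02² = 0.0049 + 0.0004 + 0.0900 + 0.2601 + 0.0004 + 0.0016 + 0.0004 + 0.0004 = 0.3582
O = 0.2153 / √(0.2372 × 0.3582) = 0.2153 / 0.29149 = 0.7386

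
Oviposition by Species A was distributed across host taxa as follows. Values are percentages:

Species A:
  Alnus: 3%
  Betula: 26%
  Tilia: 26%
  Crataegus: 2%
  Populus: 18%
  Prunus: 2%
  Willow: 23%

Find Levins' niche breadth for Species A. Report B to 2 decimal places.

4.50

Convert percentages to proportions (divide by 100).
Σpᵢ² = 0.03² + 0.26² + 0.26² + 0.02² + 0.18² + 0.02² + 0.23² = 0.0009 + 0.0676 + 0.0676 + 0.0004 + 0.0324 + 0.0004 + 0.0529 = 0.2222
B = 1 / 0.2222 = 4.5005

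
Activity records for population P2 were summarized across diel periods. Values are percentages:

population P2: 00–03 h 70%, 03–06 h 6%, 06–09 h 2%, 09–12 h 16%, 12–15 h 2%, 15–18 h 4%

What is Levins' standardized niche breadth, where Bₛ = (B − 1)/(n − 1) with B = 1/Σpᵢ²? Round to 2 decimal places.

Convert percentages to proportions (divide by 100).
Σpᵢ² = 0.70² + 0.06² + 0.02² + 0.16² + 0.02² + 0.04² = 0.4900 + 0.0036 + 0.0004 + 0.0256 + 0.0004 + 0.0016 = 0.5216
B = 1 / 0.5216 = 1.9172
Bₛ = (B − 1)/(n − 1) = (1.9172 − 1)/(6 − 1) = 0.9172/5 = 0.1834

0.18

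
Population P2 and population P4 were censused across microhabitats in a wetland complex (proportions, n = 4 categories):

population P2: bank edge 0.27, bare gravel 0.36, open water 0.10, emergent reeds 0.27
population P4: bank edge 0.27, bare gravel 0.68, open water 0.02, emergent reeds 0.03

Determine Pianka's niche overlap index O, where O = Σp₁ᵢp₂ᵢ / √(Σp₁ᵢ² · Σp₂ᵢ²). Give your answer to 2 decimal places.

Σ p₁ᵢp₂ᵢ = 0.0729 + 0.2448 + 0.0020 + 0.0081 = 0.3278
Σp_1ᵢ² = 0.27² + 0.36² + 0.10² + 0.27² = 0.0729 + 0.1296 + 0.0100 + 0.0729 = 0.2854
Σp_2ᵢ² = 0.27² + 0.68² + 0.02² + 0.03² = 0.0729 + 0.4624 + 0.0004 + 0.0009 = 0.5366
O = 0.3278 / √(0.2854 × 0.5366) = 0.3278 / 0.39134 = 0.8376

0.84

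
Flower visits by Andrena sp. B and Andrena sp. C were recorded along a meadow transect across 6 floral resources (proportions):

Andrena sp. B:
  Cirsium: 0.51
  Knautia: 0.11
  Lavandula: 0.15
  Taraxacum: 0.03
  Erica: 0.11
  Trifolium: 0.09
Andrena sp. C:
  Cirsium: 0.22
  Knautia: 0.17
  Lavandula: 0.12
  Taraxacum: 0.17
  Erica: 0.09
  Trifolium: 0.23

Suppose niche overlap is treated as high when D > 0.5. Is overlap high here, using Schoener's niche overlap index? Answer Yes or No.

Σ|p₁ᵢ − p₂ᵢ| = 0.29 + 0.06 + 0.03 + 0.14 + 0.02 + 0.14 = 0.68
D = 1 − ½ × 0.68 = 1 − 0.340 = 0.6600
D = 0.6600 > 0.5 → Yes.

Yes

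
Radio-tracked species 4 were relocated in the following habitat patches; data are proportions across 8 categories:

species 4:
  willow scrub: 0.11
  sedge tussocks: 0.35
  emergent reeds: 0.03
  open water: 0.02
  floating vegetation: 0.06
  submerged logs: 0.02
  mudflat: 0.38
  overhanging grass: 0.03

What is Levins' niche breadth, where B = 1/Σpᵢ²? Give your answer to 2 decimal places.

3.51

Σpᵢ² = 0.11² + 0.35² + 0.03² + 0.02² + 0.06² + 0.02² + 0.38² + 0.03² = 0.0121 + 0.1225 + 0.0009 + 0.0004 + 0.0036 + 0.0004 + 0.1444 + 0.0009 = 0.2852
B = 1 / 0.2852 = 3.5063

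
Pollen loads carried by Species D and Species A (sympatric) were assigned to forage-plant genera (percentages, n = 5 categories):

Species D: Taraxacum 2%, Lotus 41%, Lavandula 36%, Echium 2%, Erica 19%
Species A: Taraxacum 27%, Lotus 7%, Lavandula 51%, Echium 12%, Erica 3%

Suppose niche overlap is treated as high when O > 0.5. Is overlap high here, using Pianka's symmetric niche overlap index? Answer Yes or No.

Yes

Convert percentages to proportions (divide by 100).
Σ p₁ᵢp₂ᵢ = 0.0054 + 0.0287 + 0.1836 + 0.0024 + 0.0057 = 0.2258
Σp_1ᵢ² = 0.02² + 0.41² + 0.36² + 0.02² + 0.19² = 0.0004 + 0.1681 + 0.1296 + 0.0004 + 0.0361 = 0.3346
Σp_2ᵢ² = 0.27² + 0.07² + 0.51² + 0.12² + 0.03² = 0.0729 + 0.0049 + 0.2601 + 0.0144 + 0.0009 = 0.3532
O = 0.2258 / √(0.3346 × 0.3532) = 0.2258 / 0.34377 = 0.6568
O = 0.6568 > 0.5 → Yes.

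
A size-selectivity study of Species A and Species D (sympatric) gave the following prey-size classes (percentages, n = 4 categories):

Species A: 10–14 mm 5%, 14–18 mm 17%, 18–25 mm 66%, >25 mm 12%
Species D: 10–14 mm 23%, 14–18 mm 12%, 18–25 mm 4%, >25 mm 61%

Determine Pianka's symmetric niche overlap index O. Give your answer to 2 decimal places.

0.29

Convert percentages to proportions (divide by 100).
Σ p₁ᵢp₂ᵢ = 0.0115 + 0.0204 + 0.0264 + 0.0732 = 0.1315
Σp_1ᵢ² = 0.05² + 0.17² + 0.66² + 0.12² = 0.0025 + 0.0289 + 0.4356 + 0.0144 = 0.4814
Σp_2ᵢ² = 0.23² + 0.12² + 0.04² + 0.61² = 0.0529 + 0.0144 + 0.0016 + 0.3721 = 0.4410
O = 0.1315 / √(0.4814 × 0.4410) = 0.1315 / 0.46076 = 0.2854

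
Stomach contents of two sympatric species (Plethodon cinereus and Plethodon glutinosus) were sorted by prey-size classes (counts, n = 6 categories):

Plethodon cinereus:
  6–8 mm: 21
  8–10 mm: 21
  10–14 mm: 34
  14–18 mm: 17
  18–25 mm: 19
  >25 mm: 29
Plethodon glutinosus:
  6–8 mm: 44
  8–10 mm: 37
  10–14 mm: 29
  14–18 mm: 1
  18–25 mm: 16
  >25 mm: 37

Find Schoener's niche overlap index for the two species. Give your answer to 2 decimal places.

Proportions for Plethodon cinereus (n=141): 21/141=0.1489, 21/141=0.1489, 34/141=0.2411, 17/141=0.1206, 19/141=0.1348, 29/141=0.2057
Proportions for Plethodon glutinosus (n=164): 44/164=0.2683, 37/164=0.2256, 29/164=0.1768, 1/164=0.0061, 16/164=0.0976, 37/164=0.2256
Σ|p₁ᵢ − p₂ᵢ| = 0.1194 + 0.0767 + 0.0643 + 0.1145 + 0.0372 + 0.0199 = 0.4320
D = 1 − ½ × 0.4320 = 1 − 0.21600 = 0.78400

0.78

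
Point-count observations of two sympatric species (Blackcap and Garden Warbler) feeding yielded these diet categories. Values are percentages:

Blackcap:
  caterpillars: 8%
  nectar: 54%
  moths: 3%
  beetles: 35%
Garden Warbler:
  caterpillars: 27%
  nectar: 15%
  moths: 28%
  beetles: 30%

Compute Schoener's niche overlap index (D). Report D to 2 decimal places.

Convert percentages to proportions (divide by 100).
Σ|p₁ᵢ − p₂ᵢ| = 0.19 + 0.39 + 0.25 + 0.05 = 0.88
D = 1 − ½ × 0.88 = 1 − 0.440 = 0.5600

0.56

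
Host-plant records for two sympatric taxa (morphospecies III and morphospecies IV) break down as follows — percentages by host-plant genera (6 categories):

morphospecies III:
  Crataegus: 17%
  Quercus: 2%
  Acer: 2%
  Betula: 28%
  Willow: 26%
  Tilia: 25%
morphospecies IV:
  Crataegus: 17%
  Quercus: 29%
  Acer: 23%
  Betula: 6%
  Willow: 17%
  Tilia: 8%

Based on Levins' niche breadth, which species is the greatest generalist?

morphospecies IV

Convert percentages to proportions (divide by 100).
Σp_IIIᵢ² = 0.17² + 0.02² + 0.02² + 0.28² + 0.26² + 0.25² = 0.0289 + 0.0004 + 0.0004 + 0.0784 + 0.0676 + 0.0625 = 0.2382
B_III = 1 / 0.2382 = 4.1982
Σp_IVᵢ² = 0.17² + 0.29² + 0.23² + 0.06² + 0.17² + 0.08² = 0.0289 + 0.0841 + 0.0529 + 0.0036 + 0.0289 + 0.0064 = 0.2048
B_IV = 1 / 0.2048 = 4.8828
Highest B → broadest niche (most generalist): morphospecies IV (B = 4.88).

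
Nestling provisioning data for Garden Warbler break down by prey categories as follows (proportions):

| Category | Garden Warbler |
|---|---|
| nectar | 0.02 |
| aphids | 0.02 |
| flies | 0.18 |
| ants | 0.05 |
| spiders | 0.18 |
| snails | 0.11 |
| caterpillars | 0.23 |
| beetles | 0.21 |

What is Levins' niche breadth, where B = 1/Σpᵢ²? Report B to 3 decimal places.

5.643

Σpᵢ² = 0.02² + 0.02² + 0.18² + 0.05² + 0.18² + 0.11² + 0.23² + 0.21² = 0.0004 + 0.0004 + 0.0324 + 0.0025 + 0.0324 + 0.0121 + 0.0529 + 0.0441 = 0.1772
B = 1 / 0.1772 = 5.64334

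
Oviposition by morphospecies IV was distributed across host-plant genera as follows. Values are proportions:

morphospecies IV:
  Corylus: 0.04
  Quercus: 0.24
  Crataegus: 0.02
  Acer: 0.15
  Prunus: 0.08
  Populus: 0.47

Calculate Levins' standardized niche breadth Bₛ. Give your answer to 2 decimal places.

0.45

Σpᵢ² = 0.04² + 0.24² + 0.02² + 0.15² + 0.08² + 0.47² = 0.0016 + 0.0576 + 0.0004 + 0.0225 + 0.0064 + 0.2209 = 0.3094
B = 1 / 0.3094 = 3.2321
Bₛ = (B − 1)/(n − 1) = (3.2321 − 1)/(6 − 1) = 2.2321/5 = 0.4464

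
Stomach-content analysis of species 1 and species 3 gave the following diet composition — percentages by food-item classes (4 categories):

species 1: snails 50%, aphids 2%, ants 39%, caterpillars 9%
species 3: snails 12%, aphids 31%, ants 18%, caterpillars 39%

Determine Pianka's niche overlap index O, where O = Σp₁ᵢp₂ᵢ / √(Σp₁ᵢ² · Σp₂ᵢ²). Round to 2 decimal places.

0.49

Convert percentages to proportions (divide by 100).
Σ p₁ᵢp₂ᵢ = 0.0600 + 0.0062 + 0.0702 + 0.0351 = 0.1715
Σp_1ᵢ² = 0.50² + 0.02² + 0.39² + 0.09² = 0.2500 + 0.0004 + 0.1521 + 0.0081 = 0.4106
Σp_2ᵢ² = 0.12² + 0.31² + 0.18² + 0.39² = 0.0144 + 0.0961 + 0.0324 + 0.1521 = 0.2950
O = 0.1715 / √(0.4106 × 0.2950) = 0.1715 / 0.34803 = 0.4928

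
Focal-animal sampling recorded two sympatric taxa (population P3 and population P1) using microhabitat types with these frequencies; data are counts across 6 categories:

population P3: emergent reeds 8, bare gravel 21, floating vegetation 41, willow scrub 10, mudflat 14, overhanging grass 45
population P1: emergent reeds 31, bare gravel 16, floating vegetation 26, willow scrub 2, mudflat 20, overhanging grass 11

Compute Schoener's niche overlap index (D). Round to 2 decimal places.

0.68

Proportions for population P3 (n=139): 8/139=0.0576, 21/139=0.1511, 41/139=0.2950, 10/139=0.0719, 14/139=0.1007, 45/139=0.3237
Proportions for population P1 (n=106): 31/106=0.2925, 16/106=0.1509, 26/106=0.2453, 2/106=0.0189, 20/106=0.1887, 11/106=0.1038
Σ|p₁ᵢ − p₂ᵢ| = 0.2349 + 0.0002 + 0.0497 + 0.0530 + 0.0880 + 0.2199 = 0.6457
D = 1 − ½ × 0.6457 = 1 − 0.32285 = 0.67715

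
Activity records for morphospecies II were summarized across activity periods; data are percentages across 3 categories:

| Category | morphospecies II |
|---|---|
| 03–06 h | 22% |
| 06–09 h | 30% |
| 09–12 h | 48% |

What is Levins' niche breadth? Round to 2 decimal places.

Convert percentages to proportions (divide by 100).
Σpᵢ² = 0.22² + 0.30² + 0.48² = 0.0484 + 0.0900 + 0.2304 = 0.3688
B = 1 / 0.3688 = 2.7115

2.71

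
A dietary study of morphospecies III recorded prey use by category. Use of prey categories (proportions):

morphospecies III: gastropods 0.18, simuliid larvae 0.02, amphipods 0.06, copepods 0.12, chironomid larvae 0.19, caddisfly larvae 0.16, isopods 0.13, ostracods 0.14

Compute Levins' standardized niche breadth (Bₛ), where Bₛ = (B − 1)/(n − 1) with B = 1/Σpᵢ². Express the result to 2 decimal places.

0.82

Σpᵢ² = 0.18² + 0.02² + 0.06² + 0.12² + 0.19² + 0.16² + 0.13² + 0.14² = 0.0324 + 0.0004 + 0.0036 + 0.0144 + 0.0361 + 0.0256 + 0.0169 + 0.0196 = 0.1490
B = 1 / 0.1490 = 6.7114
Bₛ = (B − 1)/(n − 1) = (6.7114 − 1)/(8 − 1) = 5.7114/7 = 0.8159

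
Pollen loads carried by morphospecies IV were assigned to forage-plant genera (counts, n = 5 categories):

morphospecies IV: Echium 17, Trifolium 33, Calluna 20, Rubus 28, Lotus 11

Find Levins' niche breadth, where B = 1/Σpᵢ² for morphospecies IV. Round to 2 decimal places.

4.43

Proportions for morphospecies IV (n=109): 17/109=0.1560, 33/109=0.3028, 20/109=0.1835, 28/109=0.2569, 11/109=0.1009
Σpᵢ² = 0.1560² + 0.3028² + 0.1835² + 0.2569² + 0.1009² = 0.024336 + 0.091688 + 0.033672 + 0.065998 + 0.010181 = 0.225875
B = 1 / 0.225875 = 4.4272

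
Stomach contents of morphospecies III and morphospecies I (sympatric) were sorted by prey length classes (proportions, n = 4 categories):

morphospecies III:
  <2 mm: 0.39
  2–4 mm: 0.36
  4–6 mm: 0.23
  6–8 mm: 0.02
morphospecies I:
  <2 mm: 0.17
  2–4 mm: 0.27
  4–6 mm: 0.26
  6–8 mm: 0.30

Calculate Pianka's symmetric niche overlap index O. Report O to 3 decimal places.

Σ p₁ᵢp₂ᵢ = 0.0663 + 0.0972 + 0.0598 + 0.0060 = 0.2293
Σp_1ᵢ² = 0.39² + 0.36² + 0.23² + 0.02² = 0.1521 + 0.1296 + 0.0529 + 0.0004 = 0.3350
Σp_2ᵢ² = 0.17² + 0.27² + 0.26² + 0.30² = 0.0289 + 0.0729 + 0.0676 + 0.0900 = 0.2594
O = 0.2293 / √(0.3350 × 0.2594) = 0.2293 / 0.294786 = 0.77785

0.778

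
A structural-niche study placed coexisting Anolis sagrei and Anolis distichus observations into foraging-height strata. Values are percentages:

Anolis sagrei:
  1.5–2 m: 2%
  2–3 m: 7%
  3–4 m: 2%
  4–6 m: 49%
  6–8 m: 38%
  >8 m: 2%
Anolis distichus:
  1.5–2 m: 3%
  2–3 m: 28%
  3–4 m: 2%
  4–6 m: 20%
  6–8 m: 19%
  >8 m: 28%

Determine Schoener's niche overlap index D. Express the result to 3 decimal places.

Convert percentages to proportions (divide by 100).
Σ|p₁ᵢ − p₂ᵢ| = 0.01 + 0.21 + 0.00 + 0.29 + 0.19 + 0.26 = 0.96
D = 1 − ½ × 0.96 = 1 − 0.480 = 0.52000

0.520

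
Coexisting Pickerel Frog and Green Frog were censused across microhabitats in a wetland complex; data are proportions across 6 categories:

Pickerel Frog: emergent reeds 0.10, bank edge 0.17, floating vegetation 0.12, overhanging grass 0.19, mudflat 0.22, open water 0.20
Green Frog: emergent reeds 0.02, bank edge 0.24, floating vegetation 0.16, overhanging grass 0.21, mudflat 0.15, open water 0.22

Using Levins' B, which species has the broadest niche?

Pickerel Frog

Σp_Pickᵢ² = 0.10² + 0.17² + 0.12² + 0.19² + 0.22² + 0.20² = 0.0100 + 0.0289 + 0.0144 + 0.0361 + 0.0484 + 0.0400 = 0.1778
B_Pick = 1 / 0.1778 = 5.6243
Σp_Greeᵢ² = 0.02² + 0.24² + 0.16² + 0.21² + 0.15² + 0.22² = 0.0004 + 0.0576 + 0.0256 + 0.0441 + 0.0225 + 0.0484 = 0.1986
B_Gree = 1 / 0.1986 = 5.0352
Highest B → broadest niche (most generalist): Pickerel Frog (B = 5.62).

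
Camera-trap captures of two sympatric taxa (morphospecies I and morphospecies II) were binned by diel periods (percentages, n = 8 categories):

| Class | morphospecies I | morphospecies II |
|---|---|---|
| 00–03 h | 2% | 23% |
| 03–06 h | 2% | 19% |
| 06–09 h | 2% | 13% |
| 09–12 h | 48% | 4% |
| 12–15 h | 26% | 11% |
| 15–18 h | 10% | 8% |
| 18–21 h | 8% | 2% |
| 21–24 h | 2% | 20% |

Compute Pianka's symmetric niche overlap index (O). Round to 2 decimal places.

Convert percentages to proportions (divide by 100).
Σ p₁ᵢp₂ᵢ = 0.0046 + 0.0038 + 0.0026 + 0.0192 + 0.0286 + 0.0080 + 0.0016 + 0.0040 = 0.0724
Σp_1ᵢ² = 0.02² + 0.02² + 0.02² + 0.48² + 0.26² + 0.10² + 0.08² + 0.02² = 0.0004 + 0.0004 + 0.0004 + 0.2304 + 0.0676 + 0.0100 + 0.0064 + 0.0004 = 0.3160
Σp_2ᵢ² = 0.23² + 0.19² + 0.13² + 0.04² + 0.11² + 0.08² + 0.02² + 0.20² = 0.0529 + 0.0361 + 0.0169 + 0.0016 + 0.0121 + 0.0064 + 0.0004 + 0.0400 = 0.1664
O = 0.0724 / √(0.3160 × 0.1664) = 0.0724 / 0.22931 = 0.3157

0.32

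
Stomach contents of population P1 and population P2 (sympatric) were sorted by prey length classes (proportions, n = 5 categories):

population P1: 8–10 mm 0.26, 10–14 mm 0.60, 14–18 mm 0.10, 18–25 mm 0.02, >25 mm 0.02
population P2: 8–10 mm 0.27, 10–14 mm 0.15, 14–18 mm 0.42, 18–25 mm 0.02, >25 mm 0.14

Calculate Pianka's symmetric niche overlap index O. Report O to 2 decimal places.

Σ p₁ᵢp₂ᵢ = 0.0702 + 0.0900 + 0.0420 + 0.0004 + 0.0028 = 0.2054
Σp_1ᵢ² = 0.26² + 0.60² + 0.10² + 0.02² + 0.02² = 0.0676 + 0.3600 + 0.0100 + 0.0004 + 0.0004 = 0.4384
Σp_2ᵢ² = 0.27² + 0.15² + 0.42² + 0.02² + 0.14² = 0.0729 + 0.0225 + 0.1764 + 0.0004 + 0.0196 = 0.2918
O = 0.2054 / √(0.4384 × 0.2918) = 0.2054 / 0.35767 = 0.5743

0.57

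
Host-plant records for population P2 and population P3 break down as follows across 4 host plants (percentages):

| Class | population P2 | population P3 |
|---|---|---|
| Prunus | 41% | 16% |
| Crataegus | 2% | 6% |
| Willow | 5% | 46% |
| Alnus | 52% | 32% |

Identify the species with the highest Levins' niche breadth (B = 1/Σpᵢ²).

Convert percentages to proportions (divide by 100).
Σp_P2ᵢ² = 0.41² + 0.02² + 0.05² + 0.52² = 0.1681 + 0.0004 + 0.0025 + 0.2704 = 0.4414
B_P2 = 1 / 0.4414 = 2.2655
Σp_P3ᵢ² = 0.16² + 0.06² + 0.46² + 0.32² = 0.0256 + 0.0036 + 0.2116 + 0.1024 = 0.3432
B_P3 = 1 / 0.3432 = 2.9138
Highest B → broadest niche (most generalist): population P3 (B = 2.91).

population P3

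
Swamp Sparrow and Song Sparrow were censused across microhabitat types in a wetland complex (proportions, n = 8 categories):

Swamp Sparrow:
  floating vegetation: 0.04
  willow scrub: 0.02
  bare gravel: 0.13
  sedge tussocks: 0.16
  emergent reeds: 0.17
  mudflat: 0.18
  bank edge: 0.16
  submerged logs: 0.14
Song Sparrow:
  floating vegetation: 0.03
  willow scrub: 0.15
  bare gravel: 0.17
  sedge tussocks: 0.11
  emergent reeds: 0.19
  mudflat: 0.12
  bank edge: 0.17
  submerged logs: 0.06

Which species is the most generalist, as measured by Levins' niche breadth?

Σp_Swamᵢ² = 0.04² + 0.02² + 0.13² + 0.16² + 0.17² + 0.18² + 0.16² + 0.14² = 0.0016 + 0.0004 + 0.0169 + 0.0256 + 0.0289 + 0.0324 + 0.0256 + 0.0196 = 0.1510
B_Swam = 1 / 0.1510 = 6.6225
Σp_Songᵢ² = 0.03² + 0.15² + 0.17² + 0.11² + 0.19² + 0.12² + 0.17² + 0.06² = 0.0009 + 0.0225 + 0.0289 + 0.0121 + 0.0361 + 0.0144 + 0.0289 + 0.0036 = 0.1474
B_Song = 1 / 0.1474 = 6.7843
Highest B → broadest niche (most generalist): Song Sparrow (B = 6.78).

Song Sparrow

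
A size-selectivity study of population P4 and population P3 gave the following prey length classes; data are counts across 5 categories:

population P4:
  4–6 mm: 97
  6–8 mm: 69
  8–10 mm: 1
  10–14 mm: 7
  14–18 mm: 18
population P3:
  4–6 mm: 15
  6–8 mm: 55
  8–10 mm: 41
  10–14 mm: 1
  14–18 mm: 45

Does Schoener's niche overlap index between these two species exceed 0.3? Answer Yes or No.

Proportions for population P4 (n=192): 97/192=0.5052, 69/192=0.3594, 1/192=0.0052, 7/192=0.0365, 18/192=0.0938
Proportions for population P3 (n=157): 15/157=0.0955, 55/157=0.3503, 41/157=0.2611, 1/157=0.0064, 45/157=0.2866
Σ|p₁ᵢ − p₂ᵢ| = 0.4097 + 0.0091 + 0.2559 + 0.0301 + 0.1928 = 0.8976
D = 1 − ½ × 0.8976 = 1 − 0.44880 = 0.55120
D = 0.55120 > 0.3 → Yes.

Yes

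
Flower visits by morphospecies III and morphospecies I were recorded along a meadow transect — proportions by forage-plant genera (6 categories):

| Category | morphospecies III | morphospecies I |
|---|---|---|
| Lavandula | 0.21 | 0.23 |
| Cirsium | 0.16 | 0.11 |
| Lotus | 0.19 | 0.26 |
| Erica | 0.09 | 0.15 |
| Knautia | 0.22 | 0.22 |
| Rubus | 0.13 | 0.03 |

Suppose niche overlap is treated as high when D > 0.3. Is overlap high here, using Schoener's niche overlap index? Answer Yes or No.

Yes

Σ|p₁ᵢ − p₂ᵢ| = 0.02 + 0.05 + 0.07 + 0.06 + 0.00 + 0.10 = 0.30
D = 1 − ½ × 0.30 = 1 − 0.150 = 0.8500
D = 0.8500 > 0.3 → Yes.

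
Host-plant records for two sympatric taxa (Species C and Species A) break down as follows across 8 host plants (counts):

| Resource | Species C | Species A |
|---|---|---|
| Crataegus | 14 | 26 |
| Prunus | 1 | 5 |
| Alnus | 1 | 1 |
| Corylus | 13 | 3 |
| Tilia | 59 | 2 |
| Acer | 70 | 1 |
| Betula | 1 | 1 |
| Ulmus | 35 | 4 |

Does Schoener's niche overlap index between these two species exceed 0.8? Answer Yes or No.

No

Proportions for Species C (n=194): 14/194=0.0722, 1/194=0.0052, 1/194=0.0052, 13/194=0.0670, 59/194=0.3041, 70/194=0.3608, 1/194=0.0052, 35/194=0.1804
Proportions for Species A (n=43): 26/43=0.6047, 5/43=0.1163, 1/43=0.0233, 3/43=0.0698, 2/43=0.0465, 1/43=0.0233, 1/43=0.0233, 4/43=0.0930
Σ|p₁ᵢ − p₂ᵢ| = 0.5325 + 0.1111 + 0.0181 + 0.0028 + 0.2576 + 0.3375 + 0.0181 + 0.0874 = 1.3651
D = 1 − ½ × 1.3651 = 1 − 0.68255 = 0.31745
D = 0.31745 < 0.8 → No.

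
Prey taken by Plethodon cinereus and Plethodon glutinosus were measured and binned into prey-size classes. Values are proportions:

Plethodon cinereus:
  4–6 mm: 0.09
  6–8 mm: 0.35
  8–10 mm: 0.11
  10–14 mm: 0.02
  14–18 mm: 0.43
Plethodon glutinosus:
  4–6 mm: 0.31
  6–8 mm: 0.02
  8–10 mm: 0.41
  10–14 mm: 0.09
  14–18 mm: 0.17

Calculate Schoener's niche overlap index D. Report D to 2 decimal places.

Σ|p₁ᵢ − p₂ᵢ| = 0.22 + 0.33 + 0.30 + 0.07 + 0.26 = 1.18
D = 1 − ½ × 1.18 = 1 − 0.590 = 0.4100

0.41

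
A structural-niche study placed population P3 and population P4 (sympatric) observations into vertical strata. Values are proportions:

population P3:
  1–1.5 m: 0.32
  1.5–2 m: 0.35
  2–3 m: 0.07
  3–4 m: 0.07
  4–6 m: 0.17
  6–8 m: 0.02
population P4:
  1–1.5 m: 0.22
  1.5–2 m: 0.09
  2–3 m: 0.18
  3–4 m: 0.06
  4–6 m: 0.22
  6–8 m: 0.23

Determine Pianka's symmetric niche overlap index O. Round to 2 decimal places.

0.71

Σ p₁ᵢp₂ᵢ = 0.0704 + 0.0315 + 0.0126 + 0.0042 + 0.0374 + 0.0046 = 0.1607
Σp_1ᵢ² = 0.32² + 0.35² + 0.07² + 0.07² + 0.17² + 0.02² = 0.1024 + 0.1225 + 0.0049 + 0.0049 + 0.0289 + 0.0004 = 0.2640
Σp_2ᵢ² = 0.22² + 0.09² + 0.18² + 0.06² + 0.22² + 0.23² = 0.0484 + 0.0081 + 0.0324 + 0.0036 + 0.0484 + 0.0529 = 0.1938
O = 0.1607 / √(0.2640 × 0.1938) = 0.1607 / 0.22619 = 0.7105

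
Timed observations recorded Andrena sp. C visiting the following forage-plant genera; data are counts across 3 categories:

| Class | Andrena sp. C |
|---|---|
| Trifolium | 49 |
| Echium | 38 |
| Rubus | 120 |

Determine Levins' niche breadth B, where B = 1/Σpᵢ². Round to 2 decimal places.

2.35

Proportions for Andrena sp. C (n=207): 49/207=0.2367, 38/207=0.1836, 120/207=0.5797
Σpᵢ² = 0.2367² + 0.1836² + 0.5797² = 0.056027 + 0.033709 + 0.336052 = 0.425788
B = 1 / 0.425788 = 2.3486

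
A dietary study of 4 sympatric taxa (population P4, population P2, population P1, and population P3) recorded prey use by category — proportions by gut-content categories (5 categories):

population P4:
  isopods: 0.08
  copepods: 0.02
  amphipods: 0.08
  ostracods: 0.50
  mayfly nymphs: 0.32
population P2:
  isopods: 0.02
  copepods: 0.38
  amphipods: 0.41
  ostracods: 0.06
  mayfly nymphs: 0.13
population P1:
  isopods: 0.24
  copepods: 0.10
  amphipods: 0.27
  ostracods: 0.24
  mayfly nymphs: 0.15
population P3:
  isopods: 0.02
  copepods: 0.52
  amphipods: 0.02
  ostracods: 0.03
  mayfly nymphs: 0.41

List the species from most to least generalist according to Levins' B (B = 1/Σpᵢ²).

population P1 > population P2 > population P4 > population P3

Σp_P4ᵢ² = 0.08² + 0.02² + 0.08² + 0.50² + 0.32² = 0.0064 + 0.0004 + 0.0064 + 0.2500 + 0.1024 = 0.3656
B_P4 = 1 / 0.3656 = 2.7352
Σp_P2ᵢ² = 0.02² + 0.38² + 0.41² + 0.06² + 0.13² = 0.0004 + 0.1444 + 0.1681 + 0.0036 + 0.0169 = 0.3334
B_P2 = 1 / 0.3334 = 2.9994
Σp_P1ᵢ² = 0.24² + 0.10² + 0.27² + 0.24² + 0.15² = 0.0576 + 0.0100 + 0.0729 + 0.0576 + 0.0225 = 0.2206
B_P1 = 1 / 0.2206 = 4.5331
Σp_P3ᵢ² = 0.02² + 0.52² + 0.02² + 0.03² + 0.41² = 0.0004 + 0.2704 + 0.0004 + 0.0009 + 0.1681 = 0.4402
B_P3 = 1 / 0.4402 = 2.2717
Ranking by B (broadest → narrowest): population P1 (4.53) > population P2 (3.00) > population P4 (2.74) > population P3 (2.27)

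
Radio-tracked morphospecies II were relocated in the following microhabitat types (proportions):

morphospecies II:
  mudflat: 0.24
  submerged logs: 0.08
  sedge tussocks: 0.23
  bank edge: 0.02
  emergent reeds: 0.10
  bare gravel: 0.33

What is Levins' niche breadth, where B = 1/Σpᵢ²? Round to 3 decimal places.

Σpᵢ² = 0.24² + 0.08² + 0.23² + 0.02² + 0.10² + 0.33² = 0.0576 + 0.0064 + 0.0529 + 0.0004 + 0.0100 + 0.1089 = 0.2362
B = 1 / 0.2362 = 4.23370

4.234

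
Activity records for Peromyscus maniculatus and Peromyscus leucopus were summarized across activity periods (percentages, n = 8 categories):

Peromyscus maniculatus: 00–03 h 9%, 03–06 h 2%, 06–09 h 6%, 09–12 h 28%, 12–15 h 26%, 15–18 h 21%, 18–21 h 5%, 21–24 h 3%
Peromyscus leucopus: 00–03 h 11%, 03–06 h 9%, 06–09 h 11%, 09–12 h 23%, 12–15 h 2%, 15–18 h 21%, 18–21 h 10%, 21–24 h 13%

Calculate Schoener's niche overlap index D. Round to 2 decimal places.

Convert percentages to proportions (divide by 100).
Σ|p₁ᵢ − p₂ᵢ| = 0.02 + 0.07 + 0.05 + 0.05 + 0.24 + 0.00 + 0.05 + 0.10 = 0.58
D = 1 − ½ × 0.58 = 1 − 0.290 = 0.7100

0.71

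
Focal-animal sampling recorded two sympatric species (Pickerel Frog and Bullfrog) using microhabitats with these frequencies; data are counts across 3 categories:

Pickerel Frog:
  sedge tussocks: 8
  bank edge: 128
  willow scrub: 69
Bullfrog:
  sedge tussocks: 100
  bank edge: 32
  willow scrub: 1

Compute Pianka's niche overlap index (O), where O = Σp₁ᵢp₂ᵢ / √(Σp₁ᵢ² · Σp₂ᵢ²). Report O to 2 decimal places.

Proportions for Pickerel Frog (n=205): 8/205=0.0390, 128/205=0.6244, 69/205=0.3366
Proportions for Bullfrog (n=133): 100/133=0.7519, 32/133=0.2406, 1/133=0.0075
Σ p₁ᵢp₂ᵢ = 0.029324 + 0.150231 + 0.002525 = 0.182080
Σp_1ᵢ² = 0.0390² + 0.6244² + 0.3366² = 0.001521 + 0.389875 + 0.113300 = 0.504696
Σp_2ᵢ² = 0.7519² + 0.2406² + 0.0075² = 0.565354 + 0.057888 + 0.000056 = 0.623298
O = 0.182080 / √(0.504696 × 0.623298) = 0.182080 / 0.5608708 = 0.3246

0.32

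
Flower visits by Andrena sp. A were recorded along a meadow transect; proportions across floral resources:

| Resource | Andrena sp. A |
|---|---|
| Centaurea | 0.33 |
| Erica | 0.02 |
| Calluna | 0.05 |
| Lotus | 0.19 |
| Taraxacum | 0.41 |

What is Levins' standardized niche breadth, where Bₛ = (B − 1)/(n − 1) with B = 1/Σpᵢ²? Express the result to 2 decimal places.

0.54

Σpᵢ² = 0.33² + 0.02² + 0.05² + 0.19² + 0.41² = 0.1089 + 0.0004 + 0.0025 + 0.0361 + 0.1681 = 0.3160
B = 1 / 0.3160 = 3.1646
Bₛ = (B − 1)/(n − 1) = (3.1646 − 1)/(5 − 1) = 2.1646/4 = 0.5412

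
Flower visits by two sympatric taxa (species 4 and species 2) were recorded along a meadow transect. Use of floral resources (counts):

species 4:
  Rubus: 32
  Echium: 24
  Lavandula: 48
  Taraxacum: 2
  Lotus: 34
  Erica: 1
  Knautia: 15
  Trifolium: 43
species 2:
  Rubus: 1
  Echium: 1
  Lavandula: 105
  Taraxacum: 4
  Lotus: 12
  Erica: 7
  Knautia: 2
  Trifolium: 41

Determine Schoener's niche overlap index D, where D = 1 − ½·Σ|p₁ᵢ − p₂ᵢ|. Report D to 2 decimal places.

0.56

Proportions for species 4 (n=199): 32/199=0.1608, 24/199=0.1206, 48/199=0.2412, 2/199=0.0101, 34/199=0.1709, 1/199=0.0050, 15/199=0.0754, 43/199=0.2161
Proportions for species 2 (n=173): 1/173=0.0058, 1/173=0.0058, 105/173=0.6069, 4/173=0.0231, 12/173=0.0694, 7/173=0.0405, 2/173=0.0116, 41/173=0.2370
Σ|p₁ᵢ − p₂ᵢ| = 0.1550 + 0.1148 + 0.3657 + 0.0130 + 0.1015 + 0.0355 + 0.0638 + 0.0209 = 0.8702
D = 1 − ½ × 0.8702 = 1 − 0.43510 = 0.56490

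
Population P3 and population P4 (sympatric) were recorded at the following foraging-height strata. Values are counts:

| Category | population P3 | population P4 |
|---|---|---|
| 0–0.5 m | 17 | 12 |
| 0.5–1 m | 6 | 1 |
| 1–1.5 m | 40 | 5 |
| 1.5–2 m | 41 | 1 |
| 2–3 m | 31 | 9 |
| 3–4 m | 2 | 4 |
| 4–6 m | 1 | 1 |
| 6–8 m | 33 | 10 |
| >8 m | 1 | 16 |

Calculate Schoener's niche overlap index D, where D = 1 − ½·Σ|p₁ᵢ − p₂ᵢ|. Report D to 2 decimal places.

0.56

Proportions for population P3 (n=172): 17/172=0.0988, 6/172=0.0349, 40/172=0.2326, 41/172=0.2384, 31/172=0.1802, 2/172=0.0116, 1/172=0.0058, 33/172=0.1919, 1/172=0.0058
Proportions for population P4 (n=59): 12/59=0.2034, 1/59=0.0169, 5/59=0.0847, 1/59=0.0169, 9/59=0.1525, 4/59=0.0678, 1/59=0.0169, 10/59=0.1695, 16/59=0.2712
Σ|p₁ᵢ − p₂ᵢ| = 0.1046 + 0.0180 + 0.1479 + 0.2215 + 0.0277 + 0.0562 + 0.0111 + 0.0224 + 0.2654 = 0.8748
D = 1 − ½ × 0.8748 = 1 − 0.43740 = 0.56260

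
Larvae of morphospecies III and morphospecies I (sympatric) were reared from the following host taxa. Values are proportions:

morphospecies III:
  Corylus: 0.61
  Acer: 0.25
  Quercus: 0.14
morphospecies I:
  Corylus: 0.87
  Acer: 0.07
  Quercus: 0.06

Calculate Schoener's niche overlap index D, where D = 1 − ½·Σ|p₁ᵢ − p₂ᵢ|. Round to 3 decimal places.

Σ|p₁ᵢ − p₂ᵢ| = 0.26 + 0.18 + 0.08 = 0.52
D = 1 − ½ × 0.52 = 1 − 0.260 = 0.74000

0.740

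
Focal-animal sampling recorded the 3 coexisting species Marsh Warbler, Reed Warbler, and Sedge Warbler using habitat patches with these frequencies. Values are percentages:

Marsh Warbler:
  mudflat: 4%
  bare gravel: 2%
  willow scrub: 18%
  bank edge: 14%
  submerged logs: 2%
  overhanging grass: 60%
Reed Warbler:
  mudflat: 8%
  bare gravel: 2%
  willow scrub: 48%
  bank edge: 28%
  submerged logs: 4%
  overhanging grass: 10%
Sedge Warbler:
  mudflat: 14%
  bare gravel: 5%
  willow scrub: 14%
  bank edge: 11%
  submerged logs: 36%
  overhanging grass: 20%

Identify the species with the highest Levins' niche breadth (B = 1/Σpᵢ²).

Sedge Warbler

Convert percentages to proportions (divide by 100).
Σp_Marsᵢ² = 0.04² + 0.02² + 0.18² + 0.14² + 0.02² + 0.60² = 0.0016 + 0.0004 + 0.0324 + 0.0196 + 0.0004 + 0.3600 = 0.4144
B_Mars = 1 / 0.4144 = 2.4131
Σp_Reedᵢ² = 0.08² + 0.02² + 0.48² + 0.28² + 0.04² + 0.10² = 0.0064 + 0.0004 + 0.2304 + 0.0784 + 0.0016 + 0.0100 = 0.3272
B_Reed = 1 / 0.3272 = 3.0562
Σp_Sedgᵢ² = 0.14² + 0.05² + 0.14² + 0.11² + 0.36² + 0.20² = 0.0196 + 0.0025 + 0.0196 + 0.0121 + 0.1296 + 0.0400 = 0.2234
B_Sedg = 1 / 0.2234 = 4.4763
Highest B → broadest niche (most generalist): Sedge Warbler (B = 4.48).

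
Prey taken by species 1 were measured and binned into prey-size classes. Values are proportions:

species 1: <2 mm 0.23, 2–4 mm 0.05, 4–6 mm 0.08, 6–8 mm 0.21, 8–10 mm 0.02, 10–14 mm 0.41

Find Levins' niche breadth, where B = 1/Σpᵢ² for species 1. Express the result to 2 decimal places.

3.64

Σpᵢ² = 0.23² + 0.05² + 0.08² + 0.21² + 0.02² + 0.41² = 0.0529 + 0.0025 + 0.0064 + 0.0441 + 0.0004 + 0.1681 = 0.2744
B = 1 / 0.2744 = 3.6443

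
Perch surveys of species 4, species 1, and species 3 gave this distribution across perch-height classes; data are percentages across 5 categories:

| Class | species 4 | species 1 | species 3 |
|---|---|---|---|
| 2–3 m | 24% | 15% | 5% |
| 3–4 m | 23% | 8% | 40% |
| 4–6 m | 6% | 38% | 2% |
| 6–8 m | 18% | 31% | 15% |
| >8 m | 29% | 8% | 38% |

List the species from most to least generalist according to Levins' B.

Convert percentages to proportions (divide by 100).
Σp_4ᵢ² = 0.24² + 0.23² + 0.06² + 0.18² + 0.29² = 0.0576 + 0.0529 + 0.0036 + 0.0324 + 0.0841 = 0.2306
B_4 = 1 / 0.2306 = 4.3365
Σp_1ᵢ² = 0.15² + 0.08² + 0.38² + 0.31² + 0.08² = 0.0225 + 0.0064 + 0.1444 + 0.0961 + 0.0064 = 0.2758
B_1 = 1 / 0.2758 = 3.6258
Σp_3ᵢ² = 0.05² + 0.40² + 0.02² + 0.15² + 0.38² = 0.0025 + 0.1600 + 0.0004 + 0.0225 + 0.1444 = 0.3298
B_3 = 1 / 0.3298 = 3.0321
Ranking by B (broadest → narrowest): species 4 (4.34) > species 1 (3.63) > species 3 (3.03)

species 4 > species 1 > species 3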